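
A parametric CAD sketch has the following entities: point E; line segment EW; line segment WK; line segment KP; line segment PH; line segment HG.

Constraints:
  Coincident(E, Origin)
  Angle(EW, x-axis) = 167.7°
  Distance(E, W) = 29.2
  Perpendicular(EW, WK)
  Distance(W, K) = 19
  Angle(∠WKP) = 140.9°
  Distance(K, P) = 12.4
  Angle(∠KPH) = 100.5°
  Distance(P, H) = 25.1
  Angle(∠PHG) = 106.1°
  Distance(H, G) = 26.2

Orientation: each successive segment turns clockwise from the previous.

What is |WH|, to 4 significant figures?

34.17

E is at the origin; EW runs at 167.7° with length 29.2, so W = (-28.53, 6.220). EW ⟂ WK, so WK runs at 77.70°; with |WK| = 19.0, K = (-24.48, 24.78). ∠WKP = 140.9° gives KP at 38.60° from the x-axis; with |KP| = 12.4, P = (-14.79, 32.52). ∠KPH = 100.5° gives PH at -40.90° from the x-axis; with |PH| = 25.1, H = (4.181, 16.09). Then |WH| = |H − W| = 34.17.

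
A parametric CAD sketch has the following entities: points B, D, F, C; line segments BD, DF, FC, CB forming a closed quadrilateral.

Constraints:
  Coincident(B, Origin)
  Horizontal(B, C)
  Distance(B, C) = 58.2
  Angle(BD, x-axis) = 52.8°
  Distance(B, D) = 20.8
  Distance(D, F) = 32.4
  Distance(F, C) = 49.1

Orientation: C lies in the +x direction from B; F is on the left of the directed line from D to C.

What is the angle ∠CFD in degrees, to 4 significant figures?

69.69°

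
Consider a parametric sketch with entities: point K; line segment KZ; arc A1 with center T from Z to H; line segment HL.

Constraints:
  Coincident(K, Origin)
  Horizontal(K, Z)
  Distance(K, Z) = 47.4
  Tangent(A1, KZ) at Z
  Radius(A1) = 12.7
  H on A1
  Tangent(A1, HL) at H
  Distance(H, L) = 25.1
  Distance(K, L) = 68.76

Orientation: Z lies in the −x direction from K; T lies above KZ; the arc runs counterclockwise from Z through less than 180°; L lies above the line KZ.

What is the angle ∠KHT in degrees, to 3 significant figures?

105°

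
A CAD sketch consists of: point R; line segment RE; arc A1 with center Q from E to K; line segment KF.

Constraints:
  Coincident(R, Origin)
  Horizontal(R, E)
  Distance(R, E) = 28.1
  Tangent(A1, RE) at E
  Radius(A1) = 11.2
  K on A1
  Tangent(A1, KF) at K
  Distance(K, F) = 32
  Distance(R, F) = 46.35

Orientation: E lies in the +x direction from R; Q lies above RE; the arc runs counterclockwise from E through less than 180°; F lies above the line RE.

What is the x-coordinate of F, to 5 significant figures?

16.845

Checks: |QK| = 11.20 ✓; ∠(QK, KF) = 90.00° ✓; |KF| = 32.00 ✓; |RF| = 46.35 ✓.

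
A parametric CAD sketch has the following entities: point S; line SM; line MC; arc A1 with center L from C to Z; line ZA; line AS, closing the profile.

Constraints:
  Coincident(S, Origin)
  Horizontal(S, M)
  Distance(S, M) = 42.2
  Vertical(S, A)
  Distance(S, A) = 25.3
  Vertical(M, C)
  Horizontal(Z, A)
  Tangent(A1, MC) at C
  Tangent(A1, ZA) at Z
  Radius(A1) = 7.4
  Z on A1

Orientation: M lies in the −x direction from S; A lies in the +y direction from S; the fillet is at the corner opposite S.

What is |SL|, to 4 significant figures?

39.13

S is at the origin; SM is horizontal with |SM| = 42.2 and M on the −x side, so M = (-42.20, 0.000). S and A share the same x with |SA| = 25.3 and A on the +y side, so A = (0.000, 25.30). The virtual corner opposite S is at (-42.20, 25.30). A1 meets MC tangentially, so LC is at right angles to MC and tangency of A1 to ZA means the radius LZ is perpendicular to ZA, with radius 7.4, so the center L sits 7.4 in from both sides at L = (-34.80, 17.90). Then |SL| = |L − S| = 39.13.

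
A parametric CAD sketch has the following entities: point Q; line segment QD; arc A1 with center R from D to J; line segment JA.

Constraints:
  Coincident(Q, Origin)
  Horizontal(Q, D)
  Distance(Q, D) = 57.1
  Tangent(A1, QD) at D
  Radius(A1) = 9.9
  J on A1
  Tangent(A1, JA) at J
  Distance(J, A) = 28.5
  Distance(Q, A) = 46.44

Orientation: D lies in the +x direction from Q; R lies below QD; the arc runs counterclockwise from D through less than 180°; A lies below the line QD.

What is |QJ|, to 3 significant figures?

48.6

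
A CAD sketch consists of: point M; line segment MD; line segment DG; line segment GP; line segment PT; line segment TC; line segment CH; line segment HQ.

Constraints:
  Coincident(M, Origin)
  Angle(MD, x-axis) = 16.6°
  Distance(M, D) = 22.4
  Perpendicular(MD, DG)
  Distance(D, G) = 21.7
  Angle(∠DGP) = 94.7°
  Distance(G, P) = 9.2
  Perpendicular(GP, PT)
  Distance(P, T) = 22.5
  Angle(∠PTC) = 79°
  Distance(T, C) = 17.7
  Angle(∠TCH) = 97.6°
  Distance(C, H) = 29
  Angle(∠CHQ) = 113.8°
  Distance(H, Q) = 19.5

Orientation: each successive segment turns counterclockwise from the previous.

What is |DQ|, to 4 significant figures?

40.60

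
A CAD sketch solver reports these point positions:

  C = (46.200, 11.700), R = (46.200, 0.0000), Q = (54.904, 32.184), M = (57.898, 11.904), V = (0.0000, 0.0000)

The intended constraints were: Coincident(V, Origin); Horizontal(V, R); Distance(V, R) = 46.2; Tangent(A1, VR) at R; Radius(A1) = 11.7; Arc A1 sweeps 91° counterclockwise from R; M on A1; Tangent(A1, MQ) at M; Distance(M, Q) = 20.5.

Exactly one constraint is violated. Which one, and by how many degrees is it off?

Tangent(A1, MQ) at M — off by 7.40°.

V = (0.00, 0.00) ✓; V.y = 0.00, R.y = 0.00 ✓; |VR| = 46.20 ✓; ∠(CR, RV) = 90.00° ✓; |CR| = 11.70 ✓; bearing(C→M) − bearing(C→R) = 91.00° ✓; |CM| = 11.70 ✓; ∠(CM, MQ) = 82.60° ✗; |MQ| = 20.50 ✓.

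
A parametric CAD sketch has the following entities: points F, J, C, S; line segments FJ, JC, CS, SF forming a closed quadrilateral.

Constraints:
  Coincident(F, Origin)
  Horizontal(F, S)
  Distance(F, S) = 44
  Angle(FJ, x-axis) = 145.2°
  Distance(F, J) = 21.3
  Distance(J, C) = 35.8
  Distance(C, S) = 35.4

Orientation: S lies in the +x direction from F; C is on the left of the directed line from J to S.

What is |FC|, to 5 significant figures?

28.131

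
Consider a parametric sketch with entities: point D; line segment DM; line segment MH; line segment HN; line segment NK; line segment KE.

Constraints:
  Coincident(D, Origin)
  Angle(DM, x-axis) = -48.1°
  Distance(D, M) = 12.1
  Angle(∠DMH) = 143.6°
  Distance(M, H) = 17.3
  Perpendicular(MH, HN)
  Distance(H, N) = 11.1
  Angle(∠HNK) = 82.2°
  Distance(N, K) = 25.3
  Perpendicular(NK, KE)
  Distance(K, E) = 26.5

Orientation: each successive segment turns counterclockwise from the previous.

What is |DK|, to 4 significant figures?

2.032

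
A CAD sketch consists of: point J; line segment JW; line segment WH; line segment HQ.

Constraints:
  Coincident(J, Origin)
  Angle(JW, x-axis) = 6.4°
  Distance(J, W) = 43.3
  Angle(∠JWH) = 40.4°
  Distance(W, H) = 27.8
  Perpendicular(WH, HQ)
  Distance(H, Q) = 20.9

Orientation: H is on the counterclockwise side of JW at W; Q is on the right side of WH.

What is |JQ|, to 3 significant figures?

49.2

J is at the origin; JW runs at 6.4° with length 43.3, so W = 43.3·(cos 6.4°, sin 6.4°) = (43.0, 4.83). ∠JWH = 40.4°, so WH runs at 6.4° + (180° − 40.4°) = 146° from the x-axis; with |WH| = 27.8, H = W + 27.8·(cos 146°, sin 146°) = (20.0, 20.4). The perpendicularity gives HQ at right angles to WH; with |HQ| = 20.9 on the right of WH, Q = H + 20.9·(0.559, 0.829) = (31.7, 37.7). Then |JQ| = |Q − J| = 49.2.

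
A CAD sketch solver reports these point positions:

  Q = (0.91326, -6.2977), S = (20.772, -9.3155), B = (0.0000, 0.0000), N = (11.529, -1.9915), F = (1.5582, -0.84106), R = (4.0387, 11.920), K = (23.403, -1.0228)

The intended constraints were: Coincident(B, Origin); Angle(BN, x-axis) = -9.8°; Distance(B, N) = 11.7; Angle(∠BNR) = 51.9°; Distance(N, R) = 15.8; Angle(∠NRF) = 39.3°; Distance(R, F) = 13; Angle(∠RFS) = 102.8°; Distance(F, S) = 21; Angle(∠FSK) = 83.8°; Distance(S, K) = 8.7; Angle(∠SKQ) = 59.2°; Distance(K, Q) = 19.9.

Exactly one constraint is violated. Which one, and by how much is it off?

Distance(K, Q) = 19.9 — off by 3.20.

B = (0.00, 0.00) ✓; BN at -9.800° ✓; |BN| = 11.70 ✓; ∠BNR = 51.90° ✓; |NR| = 15.80 ✓; ∠NRF = 39.30° ✓; |RF| = 13.00 ✓; ∠RFS = 102.8° ✓; |FS| = 21.00 ✓; ∠FSK = 83.80° ✓; |SK| = 8.700 ✓; ∠SKQ = 59.20° ✓; |KQ| = 23.10 ✗.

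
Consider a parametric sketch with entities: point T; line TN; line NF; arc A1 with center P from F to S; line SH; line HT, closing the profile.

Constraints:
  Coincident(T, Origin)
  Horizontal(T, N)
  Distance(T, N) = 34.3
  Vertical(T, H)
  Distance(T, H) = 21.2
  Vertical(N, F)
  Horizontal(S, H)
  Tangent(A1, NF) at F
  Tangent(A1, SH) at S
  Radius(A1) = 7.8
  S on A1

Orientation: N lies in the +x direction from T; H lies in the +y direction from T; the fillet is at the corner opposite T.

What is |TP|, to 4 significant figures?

29.70

TH is vertical with |TH| = 21.2 and H on the +y side, so H = (0.000, 21.20). The virtual corner opposite T is at (34.30, 21.20). Since A1 is tangent to NF there, PF ⟂ NF and the tangent condition forces PS to be normal to SH, with radius 7.8, so the center P sits 7.8 in from both sides at P = (26.50, 13.40). Then |TP| = |P − T| = 29.70.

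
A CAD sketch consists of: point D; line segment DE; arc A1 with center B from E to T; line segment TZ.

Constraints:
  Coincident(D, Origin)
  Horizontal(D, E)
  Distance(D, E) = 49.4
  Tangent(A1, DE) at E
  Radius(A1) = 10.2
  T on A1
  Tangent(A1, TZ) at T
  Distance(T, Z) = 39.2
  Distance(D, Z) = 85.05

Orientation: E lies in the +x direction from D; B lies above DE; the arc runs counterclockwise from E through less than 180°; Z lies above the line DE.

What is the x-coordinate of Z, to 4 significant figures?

73.54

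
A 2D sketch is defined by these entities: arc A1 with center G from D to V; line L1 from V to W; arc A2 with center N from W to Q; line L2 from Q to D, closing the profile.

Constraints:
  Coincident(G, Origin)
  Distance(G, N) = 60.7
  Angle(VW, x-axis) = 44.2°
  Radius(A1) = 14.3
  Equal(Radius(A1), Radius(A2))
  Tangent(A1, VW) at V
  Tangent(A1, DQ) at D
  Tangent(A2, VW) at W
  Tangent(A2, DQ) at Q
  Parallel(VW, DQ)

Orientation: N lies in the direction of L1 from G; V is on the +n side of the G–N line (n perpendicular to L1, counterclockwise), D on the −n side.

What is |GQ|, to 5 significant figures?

62.362

Tangency of A1 to both parallel lines with radius 14.3 puts V and D at G ± 14.3·n: V = (-9.9695, 10.252), D = (9.9695, -10.252). Equal radii place W and Q the same way about N: W = N + 14.3·n = (33.547, 52.570), Q = N − 14.3·n = (53.486, 32.066). Then |GQ| = |Q − G| = 62.362.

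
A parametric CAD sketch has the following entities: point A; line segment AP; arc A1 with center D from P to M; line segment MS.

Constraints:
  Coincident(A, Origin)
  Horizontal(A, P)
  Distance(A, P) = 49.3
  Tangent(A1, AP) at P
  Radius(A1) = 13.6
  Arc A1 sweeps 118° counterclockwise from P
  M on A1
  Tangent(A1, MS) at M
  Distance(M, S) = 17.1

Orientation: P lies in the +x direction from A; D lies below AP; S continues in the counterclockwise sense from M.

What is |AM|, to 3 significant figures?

42.3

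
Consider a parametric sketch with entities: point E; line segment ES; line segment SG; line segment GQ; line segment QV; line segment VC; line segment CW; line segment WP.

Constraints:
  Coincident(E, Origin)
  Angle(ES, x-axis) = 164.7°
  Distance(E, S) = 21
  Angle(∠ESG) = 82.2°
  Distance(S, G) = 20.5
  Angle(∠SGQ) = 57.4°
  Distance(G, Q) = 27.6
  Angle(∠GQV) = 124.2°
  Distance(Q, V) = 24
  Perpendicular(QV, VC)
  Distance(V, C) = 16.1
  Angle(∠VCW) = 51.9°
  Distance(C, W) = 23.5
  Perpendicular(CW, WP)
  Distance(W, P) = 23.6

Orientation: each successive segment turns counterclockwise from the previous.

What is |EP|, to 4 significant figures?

26.10

∠VCW = 51.9° gives CW at -61.00° from the x-axis; with |CW| = 23.5, W = (1.354, 2.615). CW is perpendicular to WP, so WP runs at 29.00°; with |WP| = 23.6, P = (21.99, 14.06). Then |EP| = |P − E| = 26.10.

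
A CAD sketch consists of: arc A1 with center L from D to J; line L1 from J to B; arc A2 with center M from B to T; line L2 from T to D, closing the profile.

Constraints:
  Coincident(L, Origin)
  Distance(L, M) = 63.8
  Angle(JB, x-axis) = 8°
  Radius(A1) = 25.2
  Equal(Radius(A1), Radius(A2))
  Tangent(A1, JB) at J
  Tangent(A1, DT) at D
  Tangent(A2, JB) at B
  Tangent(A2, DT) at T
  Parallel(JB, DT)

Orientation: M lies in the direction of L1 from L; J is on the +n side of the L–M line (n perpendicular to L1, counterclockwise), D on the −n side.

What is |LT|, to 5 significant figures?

68.597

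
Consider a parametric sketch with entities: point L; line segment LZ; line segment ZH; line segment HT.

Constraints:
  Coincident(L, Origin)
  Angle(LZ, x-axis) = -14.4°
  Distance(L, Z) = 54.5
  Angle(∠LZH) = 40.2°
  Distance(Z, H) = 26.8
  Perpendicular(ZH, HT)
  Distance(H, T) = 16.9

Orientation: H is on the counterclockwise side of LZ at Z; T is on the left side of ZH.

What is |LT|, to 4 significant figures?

23.54

L is at the origin; LZ runs at -14.4° with length 54.5, so Z = 54.5·(cos -14.4°, sin -14.4°) = (52.79, -13.55). ∠LZH = 40.2°, so ZH runs at -14.4° + (180° − 40.2°) = 125.4° from the x-axis; with |ZH| = 26.8, H = Z + 26.8·(cos 125.4°, sin 125.4°) = (37.26, 8.292). ZH ⟂ HT; with |HT| = 16.9 on the left of ZH, T = H + 16.9·(-0.8151, -0.5793) = (23.49, -1.498). Then |LT| = |T − L| = 23.54.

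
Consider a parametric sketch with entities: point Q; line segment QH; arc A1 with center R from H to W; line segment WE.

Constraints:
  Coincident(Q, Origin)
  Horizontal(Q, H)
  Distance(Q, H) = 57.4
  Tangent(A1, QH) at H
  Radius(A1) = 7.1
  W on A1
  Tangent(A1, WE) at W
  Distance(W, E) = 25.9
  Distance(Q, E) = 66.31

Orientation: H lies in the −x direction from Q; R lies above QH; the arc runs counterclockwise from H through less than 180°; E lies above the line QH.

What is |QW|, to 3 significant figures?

51.3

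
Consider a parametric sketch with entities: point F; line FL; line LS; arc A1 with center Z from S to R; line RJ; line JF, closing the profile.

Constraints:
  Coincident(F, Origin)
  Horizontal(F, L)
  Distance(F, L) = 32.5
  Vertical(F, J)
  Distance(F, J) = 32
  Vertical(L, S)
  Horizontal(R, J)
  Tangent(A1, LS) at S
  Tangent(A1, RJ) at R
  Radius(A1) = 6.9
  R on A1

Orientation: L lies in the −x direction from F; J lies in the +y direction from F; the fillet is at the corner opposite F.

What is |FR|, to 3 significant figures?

41.0

The virtual corner opposite F is at (-32.5, 32.0). Since A1 is tangent to LS there, ZS ⟂ LS and tangency of A1 to RJ means the radius ZR is perpendicular to RJ, with radius 6.9, so the center Z sits 6.9 in from both sides at Z = (-25.6, 25.1). That places the tangent points at S = (-32.5, 25.1) on LS and R = (-25.6, 32.0) on RJ. Then |FR| = |R − F| = 41.0.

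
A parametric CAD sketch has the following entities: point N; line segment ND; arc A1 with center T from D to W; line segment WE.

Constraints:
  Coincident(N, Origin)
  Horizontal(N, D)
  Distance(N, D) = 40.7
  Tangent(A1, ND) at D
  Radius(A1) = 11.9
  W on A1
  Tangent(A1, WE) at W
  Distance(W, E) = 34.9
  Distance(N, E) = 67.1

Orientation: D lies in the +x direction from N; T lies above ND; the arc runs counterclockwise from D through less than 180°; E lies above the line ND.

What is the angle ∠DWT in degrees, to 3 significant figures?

40.2°

Checks: |TW| = 11.90 ✓; ∠(TW, WE) = 90.00° ✓; |WE| = 34.90 ✓; |NE| = 67.10 ✓.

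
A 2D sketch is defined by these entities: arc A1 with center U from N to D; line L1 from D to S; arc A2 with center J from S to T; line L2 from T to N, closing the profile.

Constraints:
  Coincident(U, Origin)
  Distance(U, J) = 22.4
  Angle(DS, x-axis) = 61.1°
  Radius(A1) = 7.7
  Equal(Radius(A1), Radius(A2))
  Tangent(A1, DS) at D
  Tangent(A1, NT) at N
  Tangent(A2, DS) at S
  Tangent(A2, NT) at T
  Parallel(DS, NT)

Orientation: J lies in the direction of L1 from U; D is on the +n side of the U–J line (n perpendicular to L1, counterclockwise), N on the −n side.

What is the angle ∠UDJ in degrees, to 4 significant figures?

71.03°

The slot axis is L1's direction at 61.1°, so u = (cos 61.1°, sin 61.1°) = (0.4833, 0.8755) and n = (−sin 61.1°, cos 61.1°) = (-0.8755, 0.4833). U is at the origin and J lies 22.4 along u from U, so J = 22.4·u = (10.83, 19.61). Tangency of A1 to both parallel lines with radius 7.7 puts D and N at U ± 7.7·n: D = (-6.741, 3.721), N = (6.741, -3.721). Then cos ∠UDJ = DU·DJ / (|DU||DJ|), giving 71.03°.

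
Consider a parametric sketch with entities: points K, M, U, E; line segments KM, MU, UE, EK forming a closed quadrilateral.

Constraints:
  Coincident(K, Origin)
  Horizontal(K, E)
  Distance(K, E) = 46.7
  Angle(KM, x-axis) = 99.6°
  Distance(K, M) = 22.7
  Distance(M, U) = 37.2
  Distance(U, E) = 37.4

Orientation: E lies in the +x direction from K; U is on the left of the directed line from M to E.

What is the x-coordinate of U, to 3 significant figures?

31.5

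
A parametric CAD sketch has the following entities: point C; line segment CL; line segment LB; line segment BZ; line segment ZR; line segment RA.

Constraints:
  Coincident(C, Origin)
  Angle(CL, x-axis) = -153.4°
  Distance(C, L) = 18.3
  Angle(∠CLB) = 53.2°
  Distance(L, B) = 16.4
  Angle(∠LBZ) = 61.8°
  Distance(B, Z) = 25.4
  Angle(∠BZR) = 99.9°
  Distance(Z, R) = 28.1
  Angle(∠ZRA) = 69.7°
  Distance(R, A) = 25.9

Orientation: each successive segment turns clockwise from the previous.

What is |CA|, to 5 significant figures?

27.331

∠BZR = 99.9° gives ZR at -118.50° from the x-axis; with |ZR| = 28.1, R = (-6.9612, -32.525). ∠ZRA = 69.7° gives RA at 131.20° from the x-axis; with |RA| = 25.9, A = (-24.021, -13.038). Then |CA| = |A − C| = 27.331.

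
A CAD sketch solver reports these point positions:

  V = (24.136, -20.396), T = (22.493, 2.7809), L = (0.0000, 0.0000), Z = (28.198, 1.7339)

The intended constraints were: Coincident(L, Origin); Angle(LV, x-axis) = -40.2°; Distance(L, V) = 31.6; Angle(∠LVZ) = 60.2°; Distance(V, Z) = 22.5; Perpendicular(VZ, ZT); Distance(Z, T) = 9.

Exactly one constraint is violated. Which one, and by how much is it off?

Distance(Z, T) = 9 — off by 3.20.

L = (0.00, 0.00) ✓; LV at -40.20° ✓; |LV| = 31.60 ✓; ∠LVZ = 60.20° ✓; |VZ| = 22.50 ✓; ∠(VZ, ZT) = 90.00° ✓; |ZT| = 5.800 ✗.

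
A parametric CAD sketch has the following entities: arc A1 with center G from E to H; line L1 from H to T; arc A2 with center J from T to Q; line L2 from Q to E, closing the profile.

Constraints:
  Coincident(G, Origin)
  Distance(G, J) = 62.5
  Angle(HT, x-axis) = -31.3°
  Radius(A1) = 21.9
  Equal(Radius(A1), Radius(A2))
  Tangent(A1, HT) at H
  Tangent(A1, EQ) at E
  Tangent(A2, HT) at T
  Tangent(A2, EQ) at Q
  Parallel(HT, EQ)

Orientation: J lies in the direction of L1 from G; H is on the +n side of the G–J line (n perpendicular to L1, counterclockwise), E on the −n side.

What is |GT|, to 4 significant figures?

66.23

The slot axis is L1's direction at -31.3°, so u = (cos -31.3°, sin -31.3°) = (0.8545, -0.5195) and n = (−sin -31.3°, cos -31.3°) = (0.5195, 0.8545). G is at the origin and J lies 62.5 along u from G, so J = 62.5·u = (53.40, -32.47). Tangency of A1 to both parallel lines with radius 21.9 puts H and E at G ± 21.9·n: H = (11.38, 18.71), E = (-11.38, -18.71). Equal radii place T and Q the same way about J: T = J + 21.9·n = (64.78, -13.76), Q = J − 21.9·n = (42.03, -51.18). Then |GT| = |T − G| = 66.23.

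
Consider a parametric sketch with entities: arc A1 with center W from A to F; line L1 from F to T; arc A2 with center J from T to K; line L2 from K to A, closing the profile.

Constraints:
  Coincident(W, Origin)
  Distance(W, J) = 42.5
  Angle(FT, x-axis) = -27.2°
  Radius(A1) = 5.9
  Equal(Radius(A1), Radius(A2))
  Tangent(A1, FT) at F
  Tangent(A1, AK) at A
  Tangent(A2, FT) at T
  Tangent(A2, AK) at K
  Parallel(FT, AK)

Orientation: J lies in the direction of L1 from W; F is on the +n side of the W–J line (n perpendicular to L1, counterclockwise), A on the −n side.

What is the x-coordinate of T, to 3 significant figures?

40.5

The slot axis is L1's direction at -27.2°, so u = (cos -27.2°, sin -27.2°) = (0.889, -0.457) and n = (−sin -27.2°, cos -27.2°) = (0.457, 0.889). W is at the origin and J lies 42.5 along u from W, so J = 42.5·u = (37.8, -19.4). Tangency of A1 to both parallel lines with radius 5.9 puts F and A at W ± 5.9·n: F = (2.70, 5.25), A = (-2.70, -5.25). Equal radii place T and K the same way about J: T = J + 5.9·n = (40.5, -14.2), K = J − 5.9·n = (35.1, -24.7). So T.x = 40.5.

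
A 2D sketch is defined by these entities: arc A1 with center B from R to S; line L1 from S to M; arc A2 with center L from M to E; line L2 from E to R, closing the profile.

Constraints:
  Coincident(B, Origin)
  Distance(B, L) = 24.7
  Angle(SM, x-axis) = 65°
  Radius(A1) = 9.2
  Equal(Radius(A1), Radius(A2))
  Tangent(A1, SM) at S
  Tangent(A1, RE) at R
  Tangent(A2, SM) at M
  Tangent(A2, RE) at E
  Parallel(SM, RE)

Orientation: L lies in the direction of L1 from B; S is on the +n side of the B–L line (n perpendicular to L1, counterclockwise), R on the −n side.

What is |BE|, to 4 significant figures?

26.36

The slot axis is L1's direction at 65.0°, so u = (cos 65.0°, sin 65.0°) = (0.4226, 0.9063) and n = (−sin 65.0°, cos 65.0°) = (-0.9063, 0.4226). B is at the origin and L lies 24.7 along u from B, so L = 24.7·u = (10.44, 22.39). Tangency of A1 to both parallel lines with radius 9.2 puts S and R at B ± 9.2·n: S = (-8.338, 3.888), R = (8.338, -3.888). Equal radii place M and E the same way about L: M = L + 9.2·n = (2.101, 26.27), E = L − 9.2·n = (18.78, 18.50). Then |BE| = |E − B| = 26.36.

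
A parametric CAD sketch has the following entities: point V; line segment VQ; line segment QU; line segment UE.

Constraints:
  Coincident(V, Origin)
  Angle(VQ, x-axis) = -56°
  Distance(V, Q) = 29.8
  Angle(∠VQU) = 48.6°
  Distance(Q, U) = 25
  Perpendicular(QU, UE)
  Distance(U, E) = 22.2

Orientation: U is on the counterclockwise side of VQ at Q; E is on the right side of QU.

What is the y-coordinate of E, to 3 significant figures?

-6.11

∠VQU = 48.6°, so QU runs at -56.0° + (180° − 48.6°) = 75.4° from the x-axis; with |QU| = 25.0, U = Q + 25.0·(cos 75.4°, sin 75.4°) = (23.0, -0.513). QU is perpendicular to UE; with |UE| = 22.2 on the right of QU, E = U + 22.2·(0.968, -0.252) = (44.4, -6.11). So E.y = -6.11.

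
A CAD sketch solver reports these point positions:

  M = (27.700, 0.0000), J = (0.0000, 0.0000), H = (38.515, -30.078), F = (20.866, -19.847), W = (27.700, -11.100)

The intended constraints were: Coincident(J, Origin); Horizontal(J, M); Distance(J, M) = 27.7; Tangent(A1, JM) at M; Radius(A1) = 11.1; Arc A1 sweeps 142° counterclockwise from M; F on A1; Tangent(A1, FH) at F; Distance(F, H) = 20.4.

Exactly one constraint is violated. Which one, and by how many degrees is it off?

Tangent(A1, FH) at F — off by 7.90°.

J = (0.00, 0.00) ✓; J.y = 0.00, M.y = 0.00 ✓; |JM| = 27.70 ✓; ∠(WM, MJ) = 90.00° ✓; |WM| = 11.10 ✓; bearing(W→F) − bearing(W→M) = 142.0° ✓; |WF| = 11.10 ✓; ∠(WF, FH) = 82.10° ✗; |FH| = 20.40 ✓.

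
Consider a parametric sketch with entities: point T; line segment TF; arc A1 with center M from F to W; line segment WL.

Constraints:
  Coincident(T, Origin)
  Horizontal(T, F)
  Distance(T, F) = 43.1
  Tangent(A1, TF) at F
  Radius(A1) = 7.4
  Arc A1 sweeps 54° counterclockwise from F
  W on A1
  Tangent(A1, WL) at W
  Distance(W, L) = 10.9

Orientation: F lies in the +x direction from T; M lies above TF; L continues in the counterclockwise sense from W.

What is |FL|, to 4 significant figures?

17.16

On A1, F sits at bearing -90° from M; a 54° counterclockwise sweep puts W at bearing -36°, so W = M + 7.4·(cos -36°, sin -36°) = (49.09, 3.050). Tangency of A1 to WL means the radius MW is perpendicular to WL, so WL runs along (−sin -36°, cos -36°); with |WL| = 10.9, L = (55.49, 11.87). Then |FL| = |L − F| = 17.16.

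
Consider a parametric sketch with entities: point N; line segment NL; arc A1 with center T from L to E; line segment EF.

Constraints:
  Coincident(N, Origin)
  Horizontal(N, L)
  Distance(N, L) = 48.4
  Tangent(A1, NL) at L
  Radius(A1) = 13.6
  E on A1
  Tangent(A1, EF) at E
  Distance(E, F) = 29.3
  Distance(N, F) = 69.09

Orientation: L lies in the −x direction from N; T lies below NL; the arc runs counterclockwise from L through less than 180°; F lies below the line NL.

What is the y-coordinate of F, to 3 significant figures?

-45.7

N is at the origin; NL is horizontal with |NL| = 48.4 and L on the −x side, so L = (-48.4, 0.00). A1 meets NL tangentially, so TL is at right angles to NL, so T = L + (0, -13.6) = (-48.4, -13.6). Since TE ⟂ EF (tangency), |TF| = √(13.6² + 29.3²) = 32.3 regardless of where E sits on A1. So F lies on both circle(N, 69.09) and circle(T, 32.3); the below-NL intersection is F = (-51.8, -45.7). E is the foot of the tangent from F: E = (-61.3, -18.0).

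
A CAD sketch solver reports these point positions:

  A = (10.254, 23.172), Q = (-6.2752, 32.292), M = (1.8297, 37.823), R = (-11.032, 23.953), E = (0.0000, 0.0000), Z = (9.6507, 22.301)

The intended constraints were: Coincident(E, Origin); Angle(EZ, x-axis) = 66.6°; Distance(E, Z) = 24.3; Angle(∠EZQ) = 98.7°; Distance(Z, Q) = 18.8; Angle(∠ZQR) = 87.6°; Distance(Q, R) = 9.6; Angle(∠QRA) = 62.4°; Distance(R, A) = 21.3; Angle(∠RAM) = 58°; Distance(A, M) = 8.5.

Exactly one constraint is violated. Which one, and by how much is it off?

Distance(A, M) = 8.5 — off by 8.40.

E = (0.00, 0.00) ✓; EZ at 66.60° ✓; |EZ| = 24.30 ✓; ∠EZQ = 98.70° ✓; |ZQ| = 18.80 ✓; ∠ZQR = 87.60° ✓; |QR| = 9.600 ✓; ∠QRA = 62.40° ✓; |RA| = 21.30 ✓; ∠RAM = 58.00° ✓; |AM| = 16.90 ✗.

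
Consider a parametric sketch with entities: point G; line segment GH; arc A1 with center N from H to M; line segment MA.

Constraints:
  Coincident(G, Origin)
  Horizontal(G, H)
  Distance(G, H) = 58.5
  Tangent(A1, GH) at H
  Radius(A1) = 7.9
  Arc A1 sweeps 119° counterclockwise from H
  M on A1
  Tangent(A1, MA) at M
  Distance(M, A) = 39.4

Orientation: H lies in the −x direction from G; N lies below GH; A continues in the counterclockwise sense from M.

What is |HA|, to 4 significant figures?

47.77

G is at the origin; GH is horizontal with |GH| = 58.5 and H on the −x side, so H = (-58.50, 0.000). Tangency of A1 to GH means the radius NH is perpendicular to GH, so N = H + (0, -7.9) = (-58.50, -7.900). On A1, H sits at bearing 90° from N; a 119° counterclockwise sweep puts M at bearing 209°, so M = N + 7.9·(cos 209°, sin 209°) = (-65.41, -11.73). The tangent condition forces NM to be normal to MA, so MA runs along (−sin 209°, cos 209°); with |MA| = 39.4, A = (-46.31, -46.19). Then |HA| = |A − H| = 47.77.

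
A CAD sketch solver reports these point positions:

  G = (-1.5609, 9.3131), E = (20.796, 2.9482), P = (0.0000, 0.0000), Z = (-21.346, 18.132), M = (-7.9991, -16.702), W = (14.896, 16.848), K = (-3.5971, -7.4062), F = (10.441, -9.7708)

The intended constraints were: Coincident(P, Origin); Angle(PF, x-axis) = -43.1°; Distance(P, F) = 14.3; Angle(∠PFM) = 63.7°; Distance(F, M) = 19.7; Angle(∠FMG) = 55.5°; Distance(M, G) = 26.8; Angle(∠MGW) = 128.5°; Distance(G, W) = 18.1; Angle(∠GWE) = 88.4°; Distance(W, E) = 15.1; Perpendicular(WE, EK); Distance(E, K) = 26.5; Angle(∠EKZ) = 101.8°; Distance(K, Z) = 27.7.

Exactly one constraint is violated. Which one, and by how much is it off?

Distance(K, Z) = 27.7 — off by 3.40.

P = (0.00, 0.00) ✓; PF at -43.10° ✓; |PF| = 14.30 ✓; ∠PFM = 63.70° ✓; |FM| = 19.70 ✓; ∠FMG = 55.50° ✓; |MG| = 26.80 ✓; ∠MGW = 128.5° ✓; |GW| = 18.10 ✓; ∠GWE = 88.40° ✓; |WE| = 15.10 ✓; ∠(WE, EK) = 90.00° ✓; |EK| = 26.50 ✓; ∠EKZ = 101.8° ✓; |KZ| = 31.10 ✗.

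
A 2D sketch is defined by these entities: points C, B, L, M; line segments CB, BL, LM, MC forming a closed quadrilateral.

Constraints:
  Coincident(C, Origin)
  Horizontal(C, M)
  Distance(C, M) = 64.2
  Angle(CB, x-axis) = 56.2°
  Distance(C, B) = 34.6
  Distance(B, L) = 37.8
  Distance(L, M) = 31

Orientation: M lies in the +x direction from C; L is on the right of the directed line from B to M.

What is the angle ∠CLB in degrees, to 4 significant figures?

57.06°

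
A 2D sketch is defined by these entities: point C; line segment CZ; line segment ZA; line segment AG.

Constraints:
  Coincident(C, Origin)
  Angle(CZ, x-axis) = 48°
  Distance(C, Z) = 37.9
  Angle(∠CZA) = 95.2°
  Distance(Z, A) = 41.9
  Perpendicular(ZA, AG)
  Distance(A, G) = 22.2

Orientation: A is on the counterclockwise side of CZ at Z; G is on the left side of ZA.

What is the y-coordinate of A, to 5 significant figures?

58.908

C is at the origin; CZ runs at 48.0° with length 37.9, so Z = 37.9·(cos 48.0°, sin 48.0°) = (25.360, 28.165). ∠CZA = 95.2°, so ZA runs at 48.0° + (180° − 95.2°) = 132.80° from the x-axis; with |ZA| = 41.9, A = Z + 41.9·(cos 132.80°, sin 132.80°) = (-3.1085, 58.908). So A.y = 58.908.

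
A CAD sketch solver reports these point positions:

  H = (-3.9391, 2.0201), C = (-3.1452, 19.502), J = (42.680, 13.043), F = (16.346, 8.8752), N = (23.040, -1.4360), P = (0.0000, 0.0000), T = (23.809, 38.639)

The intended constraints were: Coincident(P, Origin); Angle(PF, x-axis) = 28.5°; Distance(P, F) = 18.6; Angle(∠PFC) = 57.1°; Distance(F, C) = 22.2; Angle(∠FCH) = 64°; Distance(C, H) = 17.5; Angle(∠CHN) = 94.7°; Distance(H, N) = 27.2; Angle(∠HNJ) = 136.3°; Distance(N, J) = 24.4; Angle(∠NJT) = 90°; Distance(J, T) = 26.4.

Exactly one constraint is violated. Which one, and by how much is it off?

Distance(J, T) = 26.4 — off by 5.40.

P = (0.00, 0.00) ✓; PF at 28.50° ✓; |PF| = 18.60 ✓; ∠PFC = 57.10° ✓; |FC| = 22.20 ✓; ∠FCH = 64.00° ✓; |CH| = 17.50 ✓; ∠CHN = 94.70° ✓; |HN| = 27.20 ✓; ∠HNJ = 136.3° ✓; |NJ| = 24.40 ✓; ∠NJT = 90.00° ✓; |JT| = 31.80 ✗.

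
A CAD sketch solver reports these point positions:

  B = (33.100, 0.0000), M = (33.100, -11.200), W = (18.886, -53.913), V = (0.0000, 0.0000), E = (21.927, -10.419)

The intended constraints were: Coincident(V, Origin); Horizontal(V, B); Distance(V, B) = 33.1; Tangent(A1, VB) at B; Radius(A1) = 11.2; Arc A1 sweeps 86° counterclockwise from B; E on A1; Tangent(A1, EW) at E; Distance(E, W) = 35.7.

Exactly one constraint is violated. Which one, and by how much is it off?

Distance(E, W) = 35.7 — off by 7.90.

V = (0.00, 0.00) ✓; V.y = 0.00, B.y = 0.00 ✓; |VB| = 33.10 ✓; ∠(MB, BV) = 90.00° ✓; |MB| = 11.20 ✓; bearing(M→E) − bearing(M→B) = 86.00° ✓; |ME| = 11.20 ✓; ∠(ME, EW) = 90.00° ✓; |EW| = 43.60 ✗.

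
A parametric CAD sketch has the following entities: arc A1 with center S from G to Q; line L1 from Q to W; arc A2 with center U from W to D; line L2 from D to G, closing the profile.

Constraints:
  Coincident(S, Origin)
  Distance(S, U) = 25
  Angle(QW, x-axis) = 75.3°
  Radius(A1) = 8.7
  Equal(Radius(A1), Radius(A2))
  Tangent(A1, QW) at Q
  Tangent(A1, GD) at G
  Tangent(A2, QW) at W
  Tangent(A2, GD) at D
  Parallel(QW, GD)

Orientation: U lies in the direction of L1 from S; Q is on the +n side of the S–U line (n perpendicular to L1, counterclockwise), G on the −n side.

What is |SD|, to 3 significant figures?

26.5

The slot axis is L1's direction at 75.3°, so u = (cos 75.3°, sin 75.3°) = (0.254, 0.967) and n = (−sin 75.3°, cos 75.3°) = (-0.967, 0.254). S is at the origin and U lies 25.0 along u from S, so U = 25.0·u = (6.34, 24.2). Tangency of A1 to both parallel lines with radius 8.7 puts Q and G at S ± 8.7·n: Q = (-8.42, 2.21), G = (8.42, -2.21). Equal radii place W and D the same way about U: W = U + 8.7·n = (-2.07, 26.4), D = U − 8.7·n = (14.8, 22.0). Then |SD| = |D − S| = 26.5.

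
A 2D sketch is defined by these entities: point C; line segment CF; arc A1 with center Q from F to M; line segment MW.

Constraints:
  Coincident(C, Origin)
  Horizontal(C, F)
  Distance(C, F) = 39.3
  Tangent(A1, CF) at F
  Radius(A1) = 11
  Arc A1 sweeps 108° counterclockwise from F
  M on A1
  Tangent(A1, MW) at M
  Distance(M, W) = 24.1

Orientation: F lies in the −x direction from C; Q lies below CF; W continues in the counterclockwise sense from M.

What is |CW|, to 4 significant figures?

56.42

C is at the origin; C and F share the same y with |CF| = 39.3 and F on the −x side, so F = (-39.30, 0.000). A1 meets CF tangentially, so QF is at right angles to CF, so Q = F + (0, -11) = (-39.30, -11.00). On A1, F sits at bearing 90° from Q; a 108° counterclockwise sweep puts M at bearing 198°, so M = Q + 11.0·(cos 198°, sin 198°) = (-49.76, -14.40). Tangency of A1 to MW means the radius QM is perpendicular to MW, so MW runs along (−sin 198°, cos 198°); with |MW| = 24.1, W = (-42.31, -37.32). Then |CW| = |W − C| = 56.42.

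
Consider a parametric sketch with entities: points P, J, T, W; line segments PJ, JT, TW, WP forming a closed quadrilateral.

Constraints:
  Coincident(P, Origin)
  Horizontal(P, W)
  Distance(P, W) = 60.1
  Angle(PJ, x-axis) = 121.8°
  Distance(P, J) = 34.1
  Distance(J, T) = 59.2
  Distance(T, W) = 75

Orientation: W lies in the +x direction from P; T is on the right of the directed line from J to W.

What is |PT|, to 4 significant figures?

30.81

Checks: |JT| = 59.20 ✓; |TW| = 75.00 ✓.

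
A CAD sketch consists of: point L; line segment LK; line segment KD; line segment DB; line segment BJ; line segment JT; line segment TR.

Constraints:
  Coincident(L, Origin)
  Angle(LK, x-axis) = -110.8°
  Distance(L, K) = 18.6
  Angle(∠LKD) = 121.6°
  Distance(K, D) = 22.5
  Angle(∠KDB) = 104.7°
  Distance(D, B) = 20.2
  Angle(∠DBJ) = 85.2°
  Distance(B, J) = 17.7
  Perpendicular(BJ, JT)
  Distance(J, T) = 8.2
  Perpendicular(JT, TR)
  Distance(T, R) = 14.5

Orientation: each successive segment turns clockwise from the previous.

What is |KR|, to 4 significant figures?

26.00

L is at the origin; LK runs at -110.8° with length 18.6, so K = (-6.605, -17.39). ∠LKD = 121.6° gives KD at -169.2° from the x-axis; with |KD| = 22.5, D = (-28.71, -21.60). ∠KDB = 104.7° gives DB at 115.5° from the x-axis; with |DB| = 20.2, B = (-37.40, -3.372). ∠DBJ = 85.2° gives BJ at 20.70° from the x-axis; with |BJ| = 17.7, J = (-20.85, 2.885). BJ ⟂ JT, so JT runs at -69.30°; with |JT| = 8.2, T = (-17.95, -4.786). The perpendicularity gives TR at right angles to JT, so TR runs at -159.3°; with |TR| = 14.5, R = (-31.51, -9.911). Then |KR| = |R − K| = 26.00.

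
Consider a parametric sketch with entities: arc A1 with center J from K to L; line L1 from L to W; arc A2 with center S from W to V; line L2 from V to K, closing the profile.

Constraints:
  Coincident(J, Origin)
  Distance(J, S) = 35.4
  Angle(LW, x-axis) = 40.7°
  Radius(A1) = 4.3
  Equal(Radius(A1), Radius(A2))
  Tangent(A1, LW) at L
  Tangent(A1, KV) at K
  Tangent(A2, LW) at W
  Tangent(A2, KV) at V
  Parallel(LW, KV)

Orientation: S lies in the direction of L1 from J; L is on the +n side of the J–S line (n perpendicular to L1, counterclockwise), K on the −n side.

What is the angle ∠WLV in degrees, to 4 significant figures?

13.65°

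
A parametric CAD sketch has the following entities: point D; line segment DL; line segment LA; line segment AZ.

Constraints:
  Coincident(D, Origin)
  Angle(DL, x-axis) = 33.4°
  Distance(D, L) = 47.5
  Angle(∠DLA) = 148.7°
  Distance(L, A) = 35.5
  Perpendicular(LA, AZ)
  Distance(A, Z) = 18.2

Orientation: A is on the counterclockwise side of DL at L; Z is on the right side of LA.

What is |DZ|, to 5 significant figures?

87.336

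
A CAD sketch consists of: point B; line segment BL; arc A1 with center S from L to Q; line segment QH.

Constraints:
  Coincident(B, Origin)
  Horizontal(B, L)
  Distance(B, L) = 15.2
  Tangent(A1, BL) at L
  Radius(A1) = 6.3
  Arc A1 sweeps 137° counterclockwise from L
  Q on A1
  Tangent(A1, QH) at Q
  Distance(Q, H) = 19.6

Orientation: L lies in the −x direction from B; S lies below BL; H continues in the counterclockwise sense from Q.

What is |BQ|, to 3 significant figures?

22.3

B is at the origin; B and L share the same y with |BL| = 15.2 and L on the −x side, so L = (-15.2, 0.00). Since A1 is tangent to BL there, SL ⟂ BL, so S = L + (0, -6.3) = (-15.2, -6.30). On A1, L sits at bearing 90° from S; a 137° counterclockwise sweep puts Q at bearing 227°, so Q = S + 6.3·(cos 227°, sin 227°) = (-19.5, -10.9). Then |BQ| = |Q − B| = 22.3.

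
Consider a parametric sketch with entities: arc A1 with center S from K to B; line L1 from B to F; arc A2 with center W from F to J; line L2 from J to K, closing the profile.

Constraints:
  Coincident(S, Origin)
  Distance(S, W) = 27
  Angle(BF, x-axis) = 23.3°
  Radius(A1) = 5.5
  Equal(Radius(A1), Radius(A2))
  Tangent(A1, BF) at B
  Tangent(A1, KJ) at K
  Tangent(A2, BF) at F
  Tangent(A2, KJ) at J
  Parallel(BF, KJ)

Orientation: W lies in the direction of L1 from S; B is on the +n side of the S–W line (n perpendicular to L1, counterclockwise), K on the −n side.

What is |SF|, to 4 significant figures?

27.55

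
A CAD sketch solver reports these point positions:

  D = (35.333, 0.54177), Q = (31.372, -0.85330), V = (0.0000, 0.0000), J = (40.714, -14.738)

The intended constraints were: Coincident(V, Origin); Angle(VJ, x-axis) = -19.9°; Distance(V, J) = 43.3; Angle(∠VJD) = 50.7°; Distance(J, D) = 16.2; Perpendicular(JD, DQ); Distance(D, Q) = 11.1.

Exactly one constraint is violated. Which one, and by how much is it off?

Distance(D, Q) = 11.1 — off by 6.90.

V = (0.00, 0.00) ✓; VJ at -19.90° ✓; |VJ| = 43.30 ✓; ∠VJD = 50.70° ✓; |JD| = 16.20 ✓; ∠(JD, DQ) = 90.00° ✓; |DQ| = 4.199 ✗.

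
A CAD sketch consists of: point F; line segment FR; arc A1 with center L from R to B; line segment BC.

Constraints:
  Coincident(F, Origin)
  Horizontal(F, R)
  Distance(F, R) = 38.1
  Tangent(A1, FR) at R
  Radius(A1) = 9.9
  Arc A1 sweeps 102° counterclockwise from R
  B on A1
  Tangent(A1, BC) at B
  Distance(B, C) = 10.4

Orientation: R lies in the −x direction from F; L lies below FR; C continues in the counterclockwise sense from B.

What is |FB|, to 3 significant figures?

49.3

F is at the origin; F and R share the same y with |FR| = 38.1 and R on the −x side, so R = (-38.1, 0.00). A1 meets FR tangentially, so LR is at right angles to FR, so L = R + (0, -9.9) = (-38.1, -9.90). On A1, R sits at bearing 90° from L; a 102° counterclockwise sweep puts B at bearing 192°, so B = L + 9.9·(cos 192°, sin 192°) = (-47.8, -12.0). Then |FB| = |B − F| = 49.3.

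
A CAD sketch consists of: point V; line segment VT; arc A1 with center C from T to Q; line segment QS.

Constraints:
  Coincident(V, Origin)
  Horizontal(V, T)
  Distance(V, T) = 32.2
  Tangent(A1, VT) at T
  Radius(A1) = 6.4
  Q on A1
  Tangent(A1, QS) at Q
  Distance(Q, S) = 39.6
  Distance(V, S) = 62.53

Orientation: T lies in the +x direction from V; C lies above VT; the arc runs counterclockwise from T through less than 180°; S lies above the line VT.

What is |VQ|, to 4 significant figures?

38.95

V is at the origin; VT is horizontal with |VT| = 32.2 and T on the +x side, so T = (32.20, 0.000). The tangent condition forces CT to be normal to VT, so C = T + (0, 6.4) = (32.20, 6.400). Since CQ ⟂ QS (tangency), |CS| = √(6.4² + 39.6²) = 40.11 regardless of where Q sits on A1. So S lies on both circle(V, 62.53) and circle(C, 40.11); the above-VT intersection is S = (43.54, 44.88). Q is the foot of the tangent from S: Q = (38.55, 5.593).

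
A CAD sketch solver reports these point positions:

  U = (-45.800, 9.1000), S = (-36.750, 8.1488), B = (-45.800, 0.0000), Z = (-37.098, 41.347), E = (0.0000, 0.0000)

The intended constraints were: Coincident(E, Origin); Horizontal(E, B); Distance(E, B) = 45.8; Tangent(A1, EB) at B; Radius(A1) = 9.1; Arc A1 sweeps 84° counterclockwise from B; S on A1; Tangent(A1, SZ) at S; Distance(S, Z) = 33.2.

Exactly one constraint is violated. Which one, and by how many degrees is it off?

Tangent(A1, SZ) at S — off by 6.60°.

E = (0.00, 0.00) ✓; E.y = 0.00, B.y = 0.00 ✓; |EB| = 45.80 ✓; ∠(UB, BE) = 90.00° ✓; |UB| = 9.100 ✓; bearing(U→S) − bearing(U→B) = 84.00° ✓; |US| = 9.100 ✓; ∠(US, SZ) = 83.40° ✗; |SZ| = 33.20 ✓.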